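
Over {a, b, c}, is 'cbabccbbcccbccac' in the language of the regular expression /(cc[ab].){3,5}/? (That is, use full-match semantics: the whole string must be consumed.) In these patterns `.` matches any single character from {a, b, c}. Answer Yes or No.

No

Every match must start with 'cc', but 'cbabccbbcccbccac' does not.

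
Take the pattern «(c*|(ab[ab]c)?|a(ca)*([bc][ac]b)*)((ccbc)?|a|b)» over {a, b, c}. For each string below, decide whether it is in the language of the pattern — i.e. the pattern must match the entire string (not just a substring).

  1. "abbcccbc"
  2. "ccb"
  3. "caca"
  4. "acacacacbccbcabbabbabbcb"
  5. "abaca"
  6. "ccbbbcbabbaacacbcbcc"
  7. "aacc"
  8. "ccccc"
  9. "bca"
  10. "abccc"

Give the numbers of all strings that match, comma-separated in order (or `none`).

1 → match
2 → match
3 → no match
4 → no match
5 → match
6 → no match
7 → no match
8 → match
9 → no match
10 → no match

1, 2, 5, 8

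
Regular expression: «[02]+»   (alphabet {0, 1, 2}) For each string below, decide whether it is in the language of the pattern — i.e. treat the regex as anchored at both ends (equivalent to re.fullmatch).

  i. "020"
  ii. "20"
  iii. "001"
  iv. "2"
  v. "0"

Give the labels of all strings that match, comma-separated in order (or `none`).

i. "020" → match
ii. "20" → match
iii. "001" → no match
iv. "2" → match
v. "0" → match

i, ii, iv, v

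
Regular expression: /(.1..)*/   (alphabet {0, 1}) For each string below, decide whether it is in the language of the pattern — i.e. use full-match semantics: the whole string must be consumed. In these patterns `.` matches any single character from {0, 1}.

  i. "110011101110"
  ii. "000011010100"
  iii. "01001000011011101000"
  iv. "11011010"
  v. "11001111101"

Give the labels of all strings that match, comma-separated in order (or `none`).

i → match
ii → no match
iii → no match
iv → no match
v → no match

i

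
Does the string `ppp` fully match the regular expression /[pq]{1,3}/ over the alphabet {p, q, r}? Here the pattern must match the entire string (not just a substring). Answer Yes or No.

Yes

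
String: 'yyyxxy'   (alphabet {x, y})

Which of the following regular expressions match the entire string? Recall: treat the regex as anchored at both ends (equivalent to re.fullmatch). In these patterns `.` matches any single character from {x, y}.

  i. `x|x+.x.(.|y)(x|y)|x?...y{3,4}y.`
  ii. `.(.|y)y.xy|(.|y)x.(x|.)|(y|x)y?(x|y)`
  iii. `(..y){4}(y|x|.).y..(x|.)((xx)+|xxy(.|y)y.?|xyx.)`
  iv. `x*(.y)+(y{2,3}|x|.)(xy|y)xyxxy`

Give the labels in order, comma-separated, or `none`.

ii

i → no match
ii → match
iii → no match
iv → no match — must end with 'xyxxy'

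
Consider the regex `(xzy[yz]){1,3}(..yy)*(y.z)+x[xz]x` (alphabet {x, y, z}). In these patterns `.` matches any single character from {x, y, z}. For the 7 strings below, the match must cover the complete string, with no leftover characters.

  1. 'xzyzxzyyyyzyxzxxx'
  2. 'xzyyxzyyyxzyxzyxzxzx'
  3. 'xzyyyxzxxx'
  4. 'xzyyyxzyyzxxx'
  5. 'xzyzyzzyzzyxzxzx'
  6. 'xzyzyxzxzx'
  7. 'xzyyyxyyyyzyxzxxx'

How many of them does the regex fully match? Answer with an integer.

7

1 → match
2 → match
3 → match
4 → match
5 → match
6 → match
7 → match
Total matched: 7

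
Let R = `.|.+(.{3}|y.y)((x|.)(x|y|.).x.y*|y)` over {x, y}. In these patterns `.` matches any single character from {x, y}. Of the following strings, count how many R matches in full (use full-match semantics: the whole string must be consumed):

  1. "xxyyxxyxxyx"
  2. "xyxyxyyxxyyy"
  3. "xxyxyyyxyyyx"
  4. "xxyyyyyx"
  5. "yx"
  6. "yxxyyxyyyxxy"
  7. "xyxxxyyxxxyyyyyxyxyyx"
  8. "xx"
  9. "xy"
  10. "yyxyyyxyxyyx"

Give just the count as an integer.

2

1 → no match
2 → match
3 → no match
4 → no match
5 → no match
6 → match
7 → no match
8 → no match
9 → no match
10 → no match
Total matched: 2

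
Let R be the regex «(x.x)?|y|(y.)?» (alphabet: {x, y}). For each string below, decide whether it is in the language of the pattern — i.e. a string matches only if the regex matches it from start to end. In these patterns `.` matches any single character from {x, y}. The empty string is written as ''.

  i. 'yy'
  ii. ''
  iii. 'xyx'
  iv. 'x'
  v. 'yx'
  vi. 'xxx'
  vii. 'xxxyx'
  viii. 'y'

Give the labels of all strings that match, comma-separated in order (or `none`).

i → match
ii → match
iii → match
iv → no match
v → match
vi → match
vii → no match
viii → match

i, ii, iii, v, vi, viii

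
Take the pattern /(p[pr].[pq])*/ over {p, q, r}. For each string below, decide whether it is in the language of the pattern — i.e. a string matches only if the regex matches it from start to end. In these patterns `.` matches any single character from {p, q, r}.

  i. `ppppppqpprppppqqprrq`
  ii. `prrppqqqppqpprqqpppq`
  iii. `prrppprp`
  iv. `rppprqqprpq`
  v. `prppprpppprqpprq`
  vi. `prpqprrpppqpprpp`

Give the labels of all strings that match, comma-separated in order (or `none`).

i, iii, v, vi

i → match
ii → no match
iii → match
iv → no match
v → match
vi → match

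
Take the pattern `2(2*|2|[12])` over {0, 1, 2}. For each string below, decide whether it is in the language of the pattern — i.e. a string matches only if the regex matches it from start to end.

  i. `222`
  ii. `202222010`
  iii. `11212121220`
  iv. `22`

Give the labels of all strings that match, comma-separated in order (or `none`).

i → match
ii → no match
iii → no match — must start with `2`
iv → match

i, iv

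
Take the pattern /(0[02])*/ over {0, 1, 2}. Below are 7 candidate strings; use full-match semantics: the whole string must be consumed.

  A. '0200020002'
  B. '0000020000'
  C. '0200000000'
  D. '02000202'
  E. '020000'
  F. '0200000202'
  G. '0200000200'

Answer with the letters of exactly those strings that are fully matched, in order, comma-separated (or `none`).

A, B, C, D, E, F, G

A → match
B → match
C → match
D → match
E → match
F → match
G → match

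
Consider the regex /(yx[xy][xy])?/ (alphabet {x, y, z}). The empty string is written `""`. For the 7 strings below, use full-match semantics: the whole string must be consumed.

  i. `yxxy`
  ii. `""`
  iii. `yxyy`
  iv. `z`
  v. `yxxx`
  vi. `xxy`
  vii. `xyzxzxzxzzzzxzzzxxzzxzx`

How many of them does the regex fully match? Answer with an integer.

i → match
ii → match
iii → match
iv → no match
v → match
vi → no match
vii → no match
Total matched: 4

4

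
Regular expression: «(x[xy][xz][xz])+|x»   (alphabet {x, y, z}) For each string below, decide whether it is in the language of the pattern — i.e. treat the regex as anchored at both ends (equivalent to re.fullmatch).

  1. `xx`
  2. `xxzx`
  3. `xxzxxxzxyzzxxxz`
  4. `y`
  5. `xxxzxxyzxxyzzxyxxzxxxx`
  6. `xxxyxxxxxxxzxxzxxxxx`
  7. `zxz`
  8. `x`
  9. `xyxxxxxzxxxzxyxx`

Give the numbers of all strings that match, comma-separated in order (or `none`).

1 → no match
2 → match
3 → no match
4 → no match — must start with `x`
5 → no match
6 → no match
7 → no match — must start with `x`
8 → match
9 → match

2, 8, 9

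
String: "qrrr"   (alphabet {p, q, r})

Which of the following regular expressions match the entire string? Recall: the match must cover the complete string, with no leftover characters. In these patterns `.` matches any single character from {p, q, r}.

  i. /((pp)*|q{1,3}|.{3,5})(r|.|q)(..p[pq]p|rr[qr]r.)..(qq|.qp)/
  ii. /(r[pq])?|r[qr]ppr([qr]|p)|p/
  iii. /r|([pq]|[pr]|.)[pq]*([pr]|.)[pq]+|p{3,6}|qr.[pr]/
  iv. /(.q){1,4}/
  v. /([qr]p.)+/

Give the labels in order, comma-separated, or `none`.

iii

i → no match
ii → no match
iii → match
iv → no match — must end with "q"
v → no match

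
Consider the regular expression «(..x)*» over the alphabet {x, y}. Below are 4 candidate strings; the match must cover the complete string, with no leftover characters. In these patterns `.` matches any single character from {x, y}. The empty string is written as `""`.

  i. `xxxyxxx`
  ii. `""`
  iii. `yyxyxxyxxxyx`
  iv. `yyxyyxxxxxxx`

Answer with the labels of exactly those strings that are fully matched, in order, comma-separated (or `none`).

ii, iii, iv

i. `xxxyxxx` → no match
ii. `""` → match
iii. `yyxyxxyxxxyx` → match
iv. `yyxyyxxxxxxx` → match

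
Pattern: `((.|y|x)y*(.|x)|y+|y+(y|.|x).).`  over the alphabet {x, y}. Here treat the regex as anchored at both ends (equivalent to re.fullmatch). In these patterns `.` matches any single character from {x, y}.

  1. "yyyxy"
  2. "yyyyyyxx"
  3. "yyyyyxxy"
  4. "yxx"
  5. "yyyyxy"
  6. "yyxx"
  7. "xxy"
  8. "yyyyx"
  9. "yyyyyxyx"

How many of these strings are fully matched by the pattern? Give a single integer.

9

1 → match
2 → match
3 → match
4 → match
5 → match
6 → match
7 → match
8 → match
9 → match
Total matched: 9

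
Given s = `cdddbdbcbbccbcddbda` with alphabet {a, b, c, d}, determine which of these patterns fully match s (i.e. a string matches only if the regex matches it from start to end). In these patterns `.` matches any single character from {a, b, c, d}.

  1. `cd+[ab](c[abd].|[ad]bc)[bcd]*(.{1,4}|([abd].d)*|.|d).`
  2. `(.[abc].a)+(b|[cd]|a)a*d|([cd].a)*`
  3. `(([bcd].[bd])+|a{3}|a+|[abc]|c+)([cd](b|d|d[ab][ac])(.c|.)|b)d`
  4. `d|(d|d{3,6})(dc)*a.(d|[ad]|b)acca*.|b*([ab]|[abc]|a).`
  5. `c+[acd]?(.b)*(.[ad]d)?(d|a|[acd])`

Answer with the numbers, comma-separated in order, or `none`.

1 → match
2 → no match
3 → no match — must end with `d`
4 → no match
5 → no match

1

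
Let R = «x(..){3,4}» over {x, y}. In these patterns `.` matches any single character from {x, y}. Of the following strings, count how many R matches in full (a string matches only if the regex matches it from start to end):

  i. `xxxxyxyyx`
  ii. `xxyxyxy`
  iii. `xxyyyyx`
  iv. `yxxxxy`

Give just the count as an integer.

3

i → match
ii → match
iii → match
iv → no match — must start with `x`
Total matched: 3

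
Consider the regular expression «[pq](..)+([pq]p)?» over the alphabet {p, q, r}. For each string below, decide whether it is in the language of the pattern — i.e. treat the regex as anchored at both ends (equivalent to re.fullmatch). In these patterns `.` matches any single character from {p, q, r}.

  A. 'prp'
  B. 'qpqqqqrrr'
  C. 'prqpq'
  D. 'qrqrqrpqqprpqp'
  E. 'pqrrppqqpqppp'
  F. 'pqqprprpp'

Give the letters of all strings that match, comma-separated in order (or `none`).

A, B, C, E, F

A → match
B → match
C → match
D → no match
E → match
F → match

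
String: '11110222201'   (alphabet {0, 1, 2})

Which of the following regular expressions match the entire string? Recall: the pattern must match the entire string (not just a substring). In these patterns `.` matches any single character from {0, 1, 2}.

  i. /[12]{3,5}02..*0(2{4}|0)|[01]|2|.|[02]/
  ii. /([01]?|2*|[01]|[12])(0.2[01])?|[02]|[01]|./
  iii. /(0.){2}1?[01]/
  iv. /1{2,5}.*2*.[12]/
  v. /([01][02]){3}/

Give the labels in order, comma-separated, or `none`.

iv

i → no match
ii → no match
iii → no match — must start with '0'
iv → match
v → no match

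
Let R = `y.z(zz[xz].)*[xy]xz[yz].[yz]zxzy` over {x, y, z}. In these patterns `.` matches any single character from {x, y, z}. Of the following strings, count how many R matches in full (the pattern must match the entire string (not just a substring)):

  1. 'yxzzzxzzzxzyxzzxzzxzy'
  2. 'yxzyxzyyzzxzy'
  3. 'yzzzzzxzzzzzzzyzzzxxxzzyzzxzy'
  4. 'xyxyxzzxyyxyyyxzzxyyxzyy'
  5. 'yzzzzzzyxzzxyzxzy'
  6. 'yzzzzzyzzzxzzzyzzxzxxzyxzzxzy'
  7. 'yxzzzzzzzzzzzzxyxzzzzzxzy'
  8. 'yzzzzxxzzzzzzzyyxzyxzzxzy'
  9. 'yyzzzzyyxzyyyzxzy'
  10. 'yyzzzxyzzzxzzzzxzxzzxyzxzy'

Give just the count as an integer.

8

1 → match
2 → match
3 → match
4 → no match — must start with 'y'
5 → match
6 → match
7 → match
8 → match
9 → match
10 → no match
Total matched: 8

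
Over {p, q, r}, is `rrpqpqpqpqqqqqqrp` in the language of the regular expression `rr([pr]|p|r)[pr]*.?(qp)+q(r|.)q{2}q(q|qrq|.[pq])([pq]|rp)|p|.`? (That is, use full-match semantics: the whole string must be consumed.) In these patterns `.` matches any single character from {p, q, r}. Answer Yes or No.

Yes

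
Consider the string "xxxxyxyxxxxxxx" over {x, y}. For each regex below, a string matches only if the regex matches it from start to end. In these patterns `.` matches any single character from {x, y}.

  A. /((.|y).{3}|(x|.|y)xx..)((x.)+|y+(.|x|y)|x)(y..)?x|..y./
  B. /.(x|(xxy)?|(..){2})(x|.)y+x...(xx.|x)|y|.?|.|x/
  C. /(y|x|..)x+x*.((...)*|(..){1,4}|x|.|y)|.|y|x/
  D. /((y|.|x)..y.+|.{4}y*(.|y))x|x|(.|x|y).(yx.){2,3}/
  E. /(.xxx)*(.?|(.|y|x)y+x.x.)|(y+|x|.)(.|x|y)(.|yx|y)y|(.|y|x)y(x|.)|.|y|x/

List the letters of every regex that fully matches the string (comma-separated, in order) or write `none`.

A → match
B → match
C → match
D → no match
E → no match

A, B, C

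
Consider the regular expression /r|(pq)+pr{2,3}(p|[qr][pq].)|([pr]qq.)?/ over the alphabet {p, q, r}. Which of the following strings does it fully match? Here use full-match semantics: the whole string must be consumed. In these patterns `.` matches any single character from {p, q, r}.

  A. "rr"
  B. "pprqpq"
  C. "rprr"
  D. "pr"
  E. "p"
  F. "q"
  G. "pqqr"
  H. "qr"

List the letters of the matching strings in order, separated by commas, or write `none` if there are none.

G

A → no match
B → no match
C → no match
D → no match
E → no match
F → no match
G → match
H → no match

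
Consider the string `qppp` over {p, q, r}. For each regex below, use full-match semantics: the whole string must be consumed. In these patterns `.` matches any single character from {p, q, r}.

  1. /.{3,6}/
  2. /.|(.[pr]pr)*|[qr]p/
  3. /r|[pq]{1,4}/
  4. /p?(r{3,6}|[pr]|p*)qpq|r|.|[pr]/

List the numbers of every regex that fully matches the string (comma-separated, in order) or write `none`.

1, 3

1 → match
2 → no match
3 → match
4 → no match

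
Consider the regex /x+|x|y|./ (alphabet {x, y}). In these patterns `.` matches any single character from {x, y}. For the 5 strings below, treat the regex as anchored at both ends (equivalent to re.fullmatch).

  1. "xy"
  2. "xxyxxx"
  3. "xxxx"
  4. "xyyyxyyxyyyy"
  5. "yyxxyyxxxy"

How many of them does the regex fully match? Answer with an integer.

1

1 → no match
2 → no match
3 → match
4 → no match
5 → no match
Total matched: 1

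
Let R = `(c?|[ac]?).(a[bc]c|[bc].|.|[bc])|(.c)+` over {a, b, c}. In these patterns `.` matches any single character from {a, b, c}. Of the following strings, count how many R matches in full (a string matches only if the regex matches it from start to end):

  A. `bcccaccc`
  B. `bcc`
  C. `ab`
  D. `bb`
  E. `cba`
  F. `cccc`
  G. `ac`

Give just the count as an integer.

7

A → match
B → match
C → match
D → match
E → match
F → match
G → match
Total matched: 7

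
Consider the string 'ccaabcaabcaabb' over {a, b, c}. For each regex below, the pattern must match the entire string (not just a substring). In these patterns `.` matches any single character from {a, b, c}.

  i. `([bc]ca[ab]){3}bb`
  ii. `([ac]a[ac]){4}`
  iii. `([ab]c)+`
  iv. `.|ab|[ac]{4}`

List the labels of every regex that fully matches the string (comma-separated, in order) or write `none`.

i → match
ii → no match
iii → no match — must end with 'c'
iv → no match

i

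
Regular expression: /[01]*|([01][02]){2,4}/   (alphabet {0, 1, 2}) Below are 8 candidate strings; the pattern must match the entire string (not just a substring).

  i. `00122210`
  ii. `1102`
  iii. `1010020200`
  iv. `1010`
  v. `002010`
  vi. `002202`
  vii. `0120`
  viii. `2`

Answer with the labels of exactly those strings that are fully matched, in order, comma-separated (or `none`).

iv

i → no match
ii → no match
iii → no match
iv → match
v → no match
vi → no match
vii → no match
viii → no match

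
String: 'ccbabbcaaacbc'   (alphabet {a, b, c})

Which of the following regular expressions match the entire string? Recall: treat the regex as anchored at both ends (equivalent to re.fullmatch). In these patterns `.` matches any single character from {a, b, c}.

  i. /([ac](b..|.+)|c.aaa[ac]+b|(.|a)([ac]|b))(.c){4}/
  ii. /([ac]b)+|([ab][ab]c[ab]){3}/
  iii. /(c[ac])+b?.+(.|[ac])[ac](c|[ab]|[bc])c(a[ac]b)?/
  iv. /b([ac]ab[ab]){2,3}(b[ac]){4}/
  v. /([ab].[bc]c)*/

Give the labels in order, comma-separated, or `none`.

i → no match
ii → no match
iii → match
iv → no match — must start with 'b'
v → no match

iii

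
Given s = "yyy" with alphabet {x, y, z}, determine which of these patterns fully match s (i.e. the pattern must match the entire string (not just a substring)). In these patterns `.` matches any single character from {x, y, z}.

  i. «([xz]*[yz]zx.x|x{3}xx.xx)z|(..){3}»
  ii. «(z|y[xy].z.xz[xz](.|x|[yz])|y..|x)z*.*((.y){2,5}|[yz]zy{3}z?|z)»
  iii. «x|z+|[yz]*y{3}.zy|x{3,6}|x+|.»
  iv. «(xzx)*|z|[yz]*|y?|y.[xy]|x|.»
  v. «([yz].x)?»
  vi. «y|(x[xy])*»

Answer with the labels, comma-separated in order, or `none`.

i → no match
ii → no match
iii → no match
iv → match
v → no match
vi → no match

iv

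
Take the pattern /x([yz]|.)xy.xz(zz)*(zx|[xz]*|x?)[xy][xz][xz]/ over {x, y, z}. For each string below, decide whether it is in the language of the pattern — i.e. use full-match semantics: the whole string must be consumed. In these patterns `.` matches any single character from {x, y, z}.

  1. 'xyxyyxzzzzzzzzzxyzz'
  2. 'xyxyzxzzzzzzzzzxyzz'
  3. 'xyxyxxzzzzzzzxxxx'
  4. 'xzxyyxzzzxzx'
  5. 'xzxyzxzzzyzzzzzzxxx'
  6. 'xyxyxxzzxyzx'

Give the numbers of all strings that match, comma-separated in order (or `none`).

1, 2, 3, 4, 6

1 → match
2 → match
3 → match
4. 'xzxyyxzzzxzx' → match
5 → no match
6. 'xyxyxxzzxyzx' → match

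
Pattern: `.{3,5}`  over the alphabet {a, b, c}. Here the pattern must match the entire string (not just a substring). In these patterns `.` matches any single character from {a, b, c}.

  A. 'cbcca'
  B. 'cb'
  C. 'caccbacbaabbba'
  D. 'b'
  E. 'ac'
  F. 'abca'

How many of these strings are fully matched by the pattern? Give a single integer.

2

A → match
B → no match
C → no match
D → no match
E → no match
F → match
Total matched: 2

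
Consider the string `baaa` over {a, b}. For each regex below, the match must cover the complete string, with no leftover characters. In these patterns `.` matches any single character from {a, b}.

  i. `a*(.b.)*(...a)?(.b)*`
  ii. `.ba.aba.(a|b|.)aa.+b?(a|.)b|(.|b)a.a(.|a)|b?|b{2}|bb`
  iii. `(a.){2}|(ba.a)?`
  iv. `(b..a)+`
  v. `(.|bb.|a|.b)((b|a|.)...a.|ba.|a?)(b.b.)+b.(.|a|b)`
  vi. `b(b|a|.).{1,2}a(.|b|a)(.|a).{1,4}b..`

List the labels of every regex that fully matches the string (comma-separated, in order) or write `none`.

i → match
ii → no match
iii → match
iv → match
v → no match
vi → no match

i, iii, iv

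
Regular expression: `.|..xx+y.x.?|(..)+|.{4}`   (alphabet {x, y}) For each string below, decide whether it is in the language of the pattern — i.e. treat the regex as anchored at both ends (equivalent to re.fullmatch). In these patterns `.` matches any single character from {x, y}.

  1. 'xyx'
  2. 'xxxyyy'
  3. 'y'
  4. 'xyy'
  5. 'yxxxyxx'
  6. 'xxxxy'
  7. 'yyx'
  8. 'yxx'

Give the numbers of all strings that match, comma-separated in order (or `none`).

1 → no match
2 → match
3 → match
4 → no match
5 → match
6 → no match
7 → no match
8 → no match

2, 3, 5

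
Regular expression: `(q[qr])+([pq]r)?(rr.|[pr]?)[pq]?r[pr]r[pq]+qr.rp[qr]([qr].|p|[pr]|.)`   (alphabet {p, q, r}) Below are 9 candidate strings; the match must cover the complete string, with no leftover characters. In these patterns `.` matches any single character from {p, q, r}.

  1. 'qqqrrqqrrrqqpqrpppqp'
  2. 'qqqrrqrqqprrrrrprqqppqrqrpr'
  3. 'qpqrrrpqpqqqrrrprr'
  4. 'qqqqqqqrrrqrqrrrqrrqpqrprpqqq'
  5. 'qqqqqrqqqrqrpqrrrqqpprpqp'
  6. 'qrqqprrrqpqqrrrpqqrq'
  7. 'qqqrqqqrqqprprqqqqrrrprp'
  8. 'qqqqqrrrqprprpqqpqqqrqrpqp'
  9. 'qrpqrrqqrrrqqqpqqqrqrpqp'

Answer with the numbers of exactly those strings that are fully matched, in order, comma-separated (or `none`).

7, 8

1 → no match
2 → no match
3 → no match
4 → no match
5 → no match
6 → no match
7 → match
8 → match
9 → no match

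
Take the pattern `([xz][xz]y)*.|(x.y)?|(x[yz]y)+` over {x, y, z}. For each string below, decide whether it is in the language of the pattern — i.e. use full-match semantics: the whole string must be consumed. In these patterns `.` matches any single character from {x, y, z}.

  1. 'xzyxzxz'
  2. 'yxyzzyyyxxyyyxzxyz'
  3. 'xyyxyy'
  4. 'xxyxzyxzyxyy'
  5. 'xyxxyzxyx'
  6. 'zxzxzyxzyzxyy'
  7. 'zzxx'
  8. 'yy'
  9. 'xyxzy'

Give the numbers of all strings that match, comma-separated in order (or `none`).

1. 'xzyxzxz' → no match
2 → no match
3. 'xyyxyy' → match
4. 'xxyxzyxzyxyy' → no match
5. 'xyxxyzxyx' → no match
6 → no match
7. 'zzxx' → no match
8. 'yy' → no match
9. 'xyxzy' → no match

3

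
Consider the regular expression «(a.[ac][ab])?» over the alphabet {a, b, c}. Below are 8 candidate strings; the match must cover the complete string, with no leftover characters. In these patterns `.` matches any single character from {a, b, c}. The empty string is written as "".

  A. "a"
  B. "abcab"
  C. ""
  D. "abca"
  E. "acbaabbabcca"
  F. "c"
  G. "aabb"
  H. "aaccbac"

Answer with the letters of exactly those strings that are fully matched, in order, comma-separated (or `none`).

C, D

A → no match
B → no match
C → match
D → match
E → no match
F → no match
G → no match
H → no match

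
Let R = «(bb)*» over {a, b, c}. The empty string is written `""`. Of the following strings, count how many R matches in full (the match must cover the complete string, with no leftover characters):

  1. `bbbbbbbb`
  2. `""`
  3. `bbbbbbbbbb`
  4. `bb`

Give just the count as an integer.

1 → match
2 → match
3 → match
4 → match
Total matched: 4

4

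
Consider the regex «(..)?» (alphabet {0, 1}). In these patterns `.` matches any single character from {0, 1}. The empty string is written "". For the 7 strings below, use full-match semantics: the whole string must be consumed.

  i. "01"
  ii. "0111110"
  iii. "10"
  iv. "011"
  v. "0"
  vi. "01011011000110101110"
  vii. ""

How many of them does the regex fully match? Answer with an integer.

i → match
ii → no match
iii → match
iv → no match
v → no match
vi → no match
vii → match
Total matched: 3

3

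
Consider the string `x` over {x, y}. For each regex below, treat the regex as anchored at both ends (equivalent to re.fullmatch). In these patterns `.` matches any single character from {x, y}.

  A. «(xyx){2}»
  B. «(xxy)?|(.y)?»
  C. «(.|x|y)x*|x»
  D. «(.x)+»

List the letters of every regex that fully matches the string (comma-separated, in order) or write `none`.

C

A → no match — must start with `xyx`
B → no match
C → match
D → no match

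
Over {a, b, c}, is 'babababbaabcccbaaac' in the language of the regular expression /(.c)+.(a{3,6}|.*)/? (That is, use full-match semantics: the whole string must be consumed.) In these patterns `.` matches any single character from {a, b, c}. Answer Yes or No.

No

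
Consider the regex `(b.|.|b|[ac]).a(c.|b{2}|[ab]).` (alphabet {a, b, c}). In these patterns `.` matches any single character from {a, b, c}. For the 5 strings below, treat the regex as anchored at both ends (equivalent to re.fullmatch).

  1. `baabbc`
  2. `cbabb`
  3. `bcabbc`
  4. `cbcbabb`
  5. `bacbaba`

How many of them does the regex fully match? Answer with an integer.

1. `baabbc` → match
2. `cbabb` → match
3. `bcabbc` → match
4. `cbcbabb` → no match
5. `bacbaba` → no match
Total matched: 3

3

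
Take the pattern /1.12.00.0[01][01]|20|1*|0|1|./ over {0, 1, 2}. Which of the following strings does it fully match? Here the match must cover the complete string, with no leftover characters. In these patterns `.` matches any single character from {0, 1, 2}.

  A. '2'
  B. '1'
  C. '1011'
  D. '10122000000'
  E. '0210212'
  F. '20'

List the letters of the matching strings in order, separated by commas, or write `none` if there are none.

A → match
B → match
C → no match
D → match
E → no match
F → match

A, B, D, F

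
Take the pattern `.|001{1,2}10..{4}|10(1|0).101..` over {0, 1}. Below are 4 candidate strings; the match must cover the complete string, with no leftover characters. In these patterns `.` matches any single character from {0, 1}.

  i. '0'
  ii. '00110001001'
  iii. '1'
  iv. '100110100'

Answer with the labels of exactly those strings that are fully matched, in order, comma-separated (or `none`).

i, iii, iv

i. '0' → match
ii. '00110001001' → no match
iii. '1' → match
iv. '100110100' → match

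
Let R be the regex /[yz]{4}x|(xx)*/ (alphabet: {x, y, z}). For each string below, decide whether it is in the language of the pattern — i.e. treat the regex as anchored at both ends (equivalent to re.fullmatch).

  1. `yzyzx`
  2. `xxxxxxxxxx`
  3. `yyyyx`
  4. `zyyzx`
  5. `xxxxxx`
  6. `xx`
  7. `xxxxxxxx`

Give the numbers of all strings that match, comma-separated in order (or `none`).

1 → match
2 → match
3 → match
4 → match
5 → match
6 → match
7 → match

1, 2, 3, 4, 5, 6, 7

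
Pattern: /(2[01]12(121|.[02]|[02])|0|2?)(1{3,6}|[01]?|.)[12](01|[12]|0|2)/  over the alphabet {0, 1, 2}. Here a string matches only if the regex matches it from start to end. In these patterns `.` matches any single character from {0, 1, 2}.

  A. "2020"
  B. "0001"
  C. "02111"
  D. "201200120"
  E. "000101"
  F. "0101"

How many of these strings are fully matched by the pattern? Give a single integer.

A. "2020" → match
B. "0001" → no match
C. "02111" → no match
D. "201200120" → match
E. "000101" → no match
F. "0101" → match
Total matched: 3

3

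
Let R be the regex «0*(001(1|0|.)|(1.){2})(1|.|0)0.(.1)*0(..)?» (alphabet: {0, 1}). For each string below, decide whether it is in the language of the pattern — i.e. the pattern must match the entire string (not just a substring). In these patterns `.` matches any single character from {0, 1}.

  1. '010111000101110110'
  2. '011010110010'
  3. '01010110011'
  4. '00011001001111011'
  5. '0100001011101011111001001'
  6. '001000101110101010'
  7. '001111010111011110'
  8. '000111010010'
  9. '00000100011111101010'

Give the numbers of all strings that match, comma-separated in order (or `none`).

6

1 → no match
2 → no match
3 → no match
4 → no match
5 → no match
6 → match
7 → no match
8 → no match
9 → no match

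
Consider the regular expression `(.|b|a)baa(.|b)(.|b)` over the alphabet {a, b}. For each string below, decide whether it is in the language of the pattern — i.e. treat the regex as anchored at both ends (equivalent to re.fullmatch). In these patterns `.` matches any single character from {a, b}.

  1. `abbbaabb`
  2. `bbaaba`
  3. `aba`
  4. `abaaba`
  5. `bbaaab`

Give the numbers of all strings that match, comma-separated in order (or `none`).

1 → no match
2 → match
3 → no match
4 → match
5 → match

2, 4, 5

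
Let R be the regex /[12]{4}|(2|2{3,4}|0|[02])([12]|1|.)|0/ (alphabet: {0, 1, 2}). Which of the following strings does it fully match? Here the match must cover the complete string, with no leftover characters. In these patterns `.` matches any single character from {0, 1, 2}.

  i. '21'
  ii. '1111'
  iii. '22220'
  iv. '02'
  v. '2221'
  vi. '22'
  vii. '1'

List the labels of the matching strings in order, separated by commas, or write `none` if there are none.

i → match
ii → match
iii → match
iv → match
v → match
vi → match
vii → no match

i, ii, iii, iv, v, vi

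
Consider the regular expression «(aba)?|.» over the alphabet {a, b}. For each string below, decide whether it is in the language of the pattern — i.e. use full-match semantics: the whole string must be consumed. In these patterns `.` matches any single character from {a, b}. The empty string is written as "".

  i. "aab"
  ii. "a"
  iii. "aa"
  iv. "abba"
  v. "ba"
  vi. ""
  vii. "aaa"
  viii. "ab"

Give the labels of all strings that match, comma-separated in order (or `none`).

i. "aab" → no match
ii. "a" → match
iii. "aa" → no match
iv. "abba" → no match
v. "ba" → no match
vi. "" → match
vii. "aaa" → no match
viii. "ab" → no match

ii, vi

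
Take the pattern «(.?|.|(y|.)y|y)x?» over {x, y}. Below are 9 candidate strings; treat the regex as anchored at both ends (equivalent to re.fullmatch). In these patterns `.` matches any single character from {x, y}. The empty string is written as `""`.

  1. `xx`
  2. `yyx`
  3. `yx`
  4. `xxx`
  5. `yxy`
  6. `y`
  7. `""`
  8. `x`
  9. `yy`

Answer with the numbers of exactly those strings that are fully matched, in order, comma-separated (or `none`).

1, 2, 3, 6, 7, 8, 9

1 → match
2 → match
3 → match
4 → no match
5 → no match
6 → match
7 → match
8 → match
9 → match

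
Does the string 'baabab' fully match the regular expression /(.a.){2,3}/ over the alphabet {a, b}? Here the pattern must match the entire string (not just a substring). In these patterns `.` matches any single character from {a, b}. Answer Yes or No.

Yes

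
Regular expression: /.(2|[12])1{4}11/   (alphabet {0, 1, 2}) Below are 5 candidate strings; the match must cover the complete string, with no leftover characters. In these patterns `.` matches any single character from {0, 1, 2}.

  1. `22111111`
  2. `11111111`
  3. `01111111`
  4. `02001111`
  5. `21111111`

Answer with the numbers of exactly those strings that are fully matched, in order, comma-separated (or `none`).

1, 2, 3, 5

1. `22111111` → match
2. `11111111` → match
3. `01111111` → match
4. `02001111` → no match
5. `21111111` → match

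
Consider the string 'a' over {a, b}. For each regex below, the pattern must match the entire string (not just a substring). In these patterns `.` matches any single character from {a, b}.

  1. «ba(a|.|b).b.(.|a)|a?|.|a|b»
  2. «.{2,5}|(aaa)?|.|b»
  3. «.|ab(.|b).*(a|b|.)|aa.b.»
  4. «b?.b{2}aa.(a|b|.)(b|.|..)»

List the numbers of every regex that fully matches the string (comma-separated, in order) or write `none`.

1, 2, 3

1 → match
2 → match
3 → match
4 → no match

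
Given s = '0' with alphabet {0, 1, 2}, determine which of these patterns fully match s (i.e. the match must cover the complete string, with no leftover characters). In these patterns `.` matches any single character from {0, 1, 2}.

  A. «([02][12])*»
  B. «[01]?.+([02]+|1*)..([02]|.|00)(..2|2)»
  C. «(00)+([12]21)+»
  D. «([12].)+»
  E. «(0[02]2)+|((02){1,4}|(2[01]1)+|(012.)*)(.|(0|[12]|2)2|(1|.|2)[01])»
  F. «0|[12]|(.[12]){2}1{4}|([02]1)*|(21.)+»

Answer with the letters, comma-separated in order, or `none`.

E, F

A → no match
B → no match — must end with '2'
C → no match — must start with '00'
D → no match
E → match
F → match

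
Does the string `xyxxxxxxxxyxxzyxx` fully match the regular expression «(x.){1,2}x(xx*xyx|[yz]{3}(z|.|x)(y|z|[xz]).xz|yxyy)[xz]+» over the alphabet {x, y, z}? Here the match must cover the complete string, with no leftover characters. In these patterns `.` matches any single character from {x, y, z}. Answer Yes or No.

No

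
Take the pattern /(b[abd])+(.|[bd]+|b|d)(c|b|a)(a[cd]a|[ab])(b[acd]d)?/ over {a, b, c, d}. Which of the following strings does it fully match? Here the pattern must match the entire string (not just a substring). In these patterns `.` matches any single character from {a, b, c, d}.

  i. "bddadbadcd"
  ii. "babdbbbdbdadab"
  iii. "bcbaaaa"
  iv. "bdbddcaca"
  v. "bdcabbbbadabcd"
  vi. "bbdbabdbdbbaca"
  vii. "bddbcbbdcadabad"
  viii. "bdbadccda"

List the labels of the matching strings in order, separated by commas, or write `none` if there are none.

iv

i → no match
ii → no match
iii → no match
iv → match
v → no match
vi → no match
vii → no match
viii → no match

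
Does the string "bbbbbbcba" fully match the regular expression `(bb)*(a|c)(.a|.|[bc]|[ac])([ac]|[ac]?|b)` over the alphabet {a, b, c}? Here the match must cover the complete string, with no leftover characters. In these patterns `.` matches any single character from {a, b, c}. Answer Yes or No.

Yes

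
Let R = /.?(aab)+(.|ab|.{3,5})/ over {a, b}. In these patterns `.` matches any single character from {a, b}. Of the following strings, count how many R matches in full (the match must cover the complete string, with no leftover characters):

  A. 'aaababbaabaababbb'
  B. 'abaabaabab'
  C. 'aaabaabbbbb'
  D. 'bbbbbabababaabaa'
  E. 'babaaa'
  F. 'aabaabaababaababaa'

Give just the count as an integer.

A → no match
B → no match
C → match
D → no match
E → no match
F → no match
Total matched: 1

1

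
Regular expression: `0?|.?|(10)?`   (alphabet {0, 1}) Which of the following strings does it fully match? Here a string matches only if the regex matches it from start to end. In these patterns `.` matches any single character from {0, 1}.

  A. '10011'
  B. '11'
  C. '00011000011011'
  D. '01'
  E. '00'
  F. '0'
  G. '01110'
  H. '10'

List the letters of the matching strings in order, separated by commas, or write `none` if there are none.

F, H

A → no match
B → no match
C → no match
D → no match
E → no match
F → match
G → no match
H → match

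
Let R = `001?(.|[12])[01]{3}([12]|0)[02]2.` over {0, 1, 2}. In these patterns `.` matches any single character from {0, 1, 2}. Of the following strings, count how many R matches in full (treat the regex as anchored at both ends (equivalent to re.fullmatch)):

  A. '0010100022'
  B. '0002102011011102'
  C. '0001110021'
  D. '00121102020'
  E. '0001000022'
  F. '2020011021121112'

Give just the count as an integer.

A → match
B → no match
C → match
D → match
E → match
F → no match — must start with '00'
Total matched: 4

4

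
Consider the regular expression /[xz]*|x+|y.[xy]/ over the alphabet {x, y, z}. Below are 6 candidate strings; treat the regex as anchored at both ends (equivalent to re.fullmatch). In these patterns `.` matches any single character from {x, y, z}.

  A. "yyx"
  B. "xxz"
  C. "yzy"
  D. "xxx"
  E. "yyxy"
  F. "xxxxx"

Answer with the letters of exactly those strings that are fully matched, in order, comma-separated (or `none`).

A → match
B → match
C → match
D → match
E → no match
F → match

A, B, C, D, F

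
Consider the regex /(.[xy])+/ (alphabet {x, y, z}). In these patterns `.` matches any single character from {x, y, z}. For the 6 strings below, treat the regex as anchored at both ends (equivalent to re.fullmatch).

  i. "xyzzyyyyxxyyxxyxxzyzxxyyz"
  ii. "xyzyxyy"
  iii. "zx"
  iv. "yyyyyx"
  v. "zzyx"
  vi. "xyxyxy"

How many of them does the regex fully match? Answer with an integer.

i → no match
ii. "xyzyxyy" → no match
iii. "zx" → match
iv. "yyyyyx" → match
v. "zzyx" → no match
vi. "xyxyxy" → match
Total matched: 3

3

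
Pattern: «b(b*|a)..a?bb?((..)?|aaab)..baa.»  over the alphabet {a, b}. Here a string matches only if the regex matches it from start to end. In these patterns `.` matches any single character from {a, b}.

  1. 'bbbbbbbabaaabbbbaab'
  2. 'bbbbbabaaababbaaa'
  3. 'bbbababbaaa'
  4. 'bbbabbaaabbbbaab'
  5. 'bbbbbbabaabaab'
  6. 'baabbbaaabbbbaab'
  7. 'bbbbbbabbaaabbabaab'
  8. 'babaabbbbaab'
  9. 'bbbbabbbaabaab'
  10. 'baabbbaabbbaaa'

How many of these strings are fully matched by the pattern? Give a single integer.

10

1 → match
2 → match
3 → match
4 → match
5 → match
6 → match
7 → match
8 → match
9 → match
10 → match
Total matched: 10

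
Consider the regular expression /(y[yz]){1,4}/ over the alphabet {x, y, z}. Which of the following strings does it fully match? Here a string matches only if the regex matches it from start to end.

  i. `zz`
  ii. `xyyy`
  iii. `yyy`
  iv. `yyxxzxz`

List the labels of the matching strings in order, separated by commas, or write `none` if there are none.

i → no match — must start with `y`
ii → no match — must start with `y`
iii → no match
iv → no match

none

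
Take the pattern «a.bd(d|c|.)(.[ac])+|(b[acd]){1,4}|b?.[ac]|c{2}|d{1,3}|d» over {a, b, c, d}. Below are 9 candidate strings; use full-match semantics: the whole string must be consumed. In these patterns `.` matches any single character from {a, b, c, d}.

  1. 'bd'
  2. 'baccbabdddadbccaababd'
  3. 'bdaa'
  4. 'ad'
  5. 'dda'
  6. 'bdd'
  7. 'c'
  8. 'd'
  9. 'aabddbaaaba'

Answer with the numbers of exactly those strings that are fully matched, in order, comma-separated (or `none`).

1 → match
2 → no match
3 → no match
4 → no match
5 → no match
6 → no match
7 → no match
8 → match
9 → match

1, 8, 9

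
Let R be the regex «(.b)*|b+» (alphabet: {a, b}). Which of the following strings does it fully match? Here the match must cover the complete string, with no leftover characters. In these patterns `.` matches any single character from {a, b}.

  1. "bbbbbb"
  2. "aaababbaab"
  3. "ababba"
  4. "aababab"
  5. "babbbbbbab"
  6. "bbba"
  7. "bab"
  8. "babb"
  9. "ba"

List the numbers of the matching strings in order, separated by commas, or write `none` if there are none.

1 → match
2 → no match
3 → no match
4 → no match
5 → no match
6 → no match
7 → no match
8 → no match
9 → no match

1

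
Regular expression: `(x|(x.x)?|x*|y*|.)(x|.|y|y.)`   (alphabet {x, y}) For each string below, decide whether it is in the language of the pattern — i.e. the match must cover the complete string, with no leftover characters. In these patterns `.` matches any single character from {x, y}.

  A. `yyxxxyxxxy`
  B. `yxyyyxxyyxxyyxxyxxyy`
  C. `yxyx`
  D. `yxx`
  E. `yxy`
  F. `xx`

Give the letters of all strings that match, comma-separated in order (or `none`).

F

A. `yyxxxyxxxy` → no match
B → no match
C. `yxyx` → no match
D. `yxx` → no match
E. `yxy` → no match
F. `xx` → match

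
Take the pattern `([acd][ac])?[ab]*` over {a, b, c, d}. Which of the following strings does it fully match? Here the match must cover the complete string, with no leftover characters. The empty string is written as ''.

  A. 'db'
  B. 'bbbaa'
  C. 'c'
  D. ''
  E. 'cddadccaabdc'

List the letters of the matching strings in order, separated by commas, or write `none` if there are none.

B, D

A → no match
B → match
C → no match
D → match
E → no match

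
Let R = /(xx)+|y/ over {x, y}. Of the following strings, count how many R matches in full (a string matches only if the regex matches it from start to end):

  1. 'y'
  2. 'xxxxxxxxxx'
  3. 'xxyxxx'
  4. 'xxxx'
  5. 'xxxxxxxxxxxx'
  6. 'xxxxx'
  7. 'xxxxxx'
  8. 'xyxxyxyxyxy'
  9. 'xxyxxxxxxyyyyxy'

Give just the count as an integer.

5

1 → match
2 → match
3 → no match
4 → match
5 → match
6 → no match
7 → match
8 → no match
9 → no match
Total matched: 5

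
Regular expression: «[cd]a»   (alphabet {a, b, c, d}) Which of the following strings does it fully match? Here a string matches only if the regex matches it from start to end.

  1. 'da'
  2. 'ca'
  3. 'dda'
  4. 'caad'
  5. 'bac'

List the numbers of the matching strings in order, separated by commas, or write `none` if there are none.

1 → match
2 → match
3 → no match
4 → no match — must end with 'a'
5 → no match — must end with 'a'

1, 2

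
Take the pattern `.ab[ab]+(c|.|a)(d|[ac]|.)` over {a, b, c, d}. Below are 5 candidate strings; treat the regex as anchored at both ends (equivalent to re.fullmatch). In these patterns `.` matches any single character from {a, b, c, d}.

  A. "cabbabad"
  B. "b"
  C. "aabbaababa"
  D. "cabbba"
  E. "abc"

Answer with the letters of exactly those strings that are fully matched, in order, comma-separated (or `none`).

A → match
B → no match
C → match
D → match
E → no match

A, C, D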